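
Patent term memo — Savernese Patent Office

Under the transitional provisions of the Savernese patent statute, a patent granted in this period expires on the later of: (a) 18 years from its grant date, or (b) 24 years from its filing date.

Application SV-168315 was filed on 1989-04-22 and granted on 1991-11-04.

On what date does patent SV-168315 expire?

2013-04-22

(a) grant + 18 years → 4 November 2009.
(b) filing + 24 years → 22 April 2013.
Later of the two: 22 April 2013.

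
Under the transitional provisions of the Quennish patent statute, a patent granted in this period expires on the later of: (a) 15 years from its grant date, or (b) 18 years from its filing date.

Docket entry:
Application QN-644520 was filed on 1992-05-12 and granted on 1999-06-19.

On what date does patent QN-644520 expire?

June 19, 2014

(a) grant + 15 years → 19 June 2014.
(b) filing + 18 years → 12 May 2010.
Later of the two: 19 June 2014.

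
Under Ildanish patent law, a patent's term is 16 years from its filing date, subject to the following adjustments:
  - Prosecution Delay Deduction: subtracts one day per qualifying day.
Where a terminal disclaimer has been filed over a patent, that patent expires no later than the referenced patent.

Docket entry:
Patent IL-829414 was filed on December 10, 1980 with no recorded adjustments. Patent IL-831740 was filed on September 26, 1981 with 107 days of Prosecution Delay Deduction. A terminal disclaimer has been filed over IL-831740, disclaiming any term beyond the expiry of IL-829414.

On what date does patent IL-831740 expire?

1996-12-10

Natural term of IL-831740:
  Base: filing + 16 years → 26 September 1997.
  Prosecution Delay Deduction: −107 days → 11 June 1997.
Expiry of referenced patent IL-829414:
  Base: filing + 16 years → 10 December 1996.
Terminal disclaimer: IL-831740 expires on the earlier of 11 June 1997 and 10 December 1996.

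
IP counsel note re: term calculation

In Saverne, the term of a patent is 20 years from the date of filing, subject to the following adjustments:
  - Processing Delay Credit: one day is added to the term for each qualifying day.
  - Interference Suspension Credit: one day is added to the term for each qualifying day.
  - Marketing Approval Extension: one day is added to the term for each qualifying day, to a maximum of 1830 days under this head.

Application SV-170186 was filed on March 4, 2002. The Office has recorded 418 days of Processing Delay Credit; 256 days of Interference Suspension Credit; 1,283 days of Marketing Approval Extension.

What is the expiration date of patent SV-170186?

July 13, 2027

Base term: filing date + 20 years → 4 March 2022.
Processing Delay Credit: +418 days → 26 April 2023.
Interference Suspension Credit: +256 days → 7 January 2024.
Marketing Approval Extension: 1283 days (within the 1830-day cap) → +1283 days → 13 July 2027.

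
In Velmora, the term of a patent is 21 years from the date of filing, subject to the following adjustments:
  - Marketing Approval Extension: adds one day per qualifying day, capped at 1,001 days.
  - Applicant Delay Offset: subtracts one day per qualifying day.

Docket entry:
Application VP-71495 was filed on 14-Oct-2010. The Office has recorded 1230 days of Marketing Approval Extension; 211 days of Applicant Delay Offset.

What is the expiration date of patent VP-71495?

Base term: filing date + 21 years → 14 October 2031.
Marketing Approval Extension: 1230 days claimed exceeds the 1001-day cap, so +1001 days → 11 July 2034.
Applicant Delay Offset: −211 days → 12 December 2033.

December 12, 2033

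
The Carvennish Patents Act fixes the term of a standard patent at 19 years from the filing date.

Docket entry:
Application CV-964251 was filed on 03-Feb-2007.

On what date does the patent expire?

2026-02-03

Filing date + 19 years → 3 February 2026.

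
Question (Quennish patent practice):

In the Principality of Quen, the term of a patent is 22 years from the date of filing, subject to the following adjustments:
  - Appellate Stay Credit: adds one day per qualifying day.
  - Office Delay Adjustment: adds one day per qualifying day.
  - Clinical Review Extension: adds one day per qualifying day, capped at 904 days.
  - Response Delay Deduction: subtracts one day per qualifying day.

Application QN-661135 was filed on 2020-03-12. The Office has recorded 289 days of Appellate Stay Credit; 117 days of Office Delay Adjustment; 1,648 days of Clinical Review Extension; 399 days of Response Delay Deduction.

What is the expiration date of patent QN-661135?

Base term: filing date + 22 years → 12 March 2042.
Appellate Stay Credit: +289 days → 26 December 2042.
Office Delay Adjustment: +117 days → 22 April 2043.
Clinical Review Extension: 1648 days claimed exceeds the 904-day cap, so +904 days → 12 October 2045.
Response Delay Deduction: −399 days → 8 September 2044.

2044-09-08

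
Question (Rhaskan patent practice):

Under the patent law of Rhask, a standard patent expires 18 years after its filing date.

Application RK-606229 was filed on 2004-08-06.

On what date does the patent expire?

August 6, 2022

Filing date + 18 years → 6 August 2022.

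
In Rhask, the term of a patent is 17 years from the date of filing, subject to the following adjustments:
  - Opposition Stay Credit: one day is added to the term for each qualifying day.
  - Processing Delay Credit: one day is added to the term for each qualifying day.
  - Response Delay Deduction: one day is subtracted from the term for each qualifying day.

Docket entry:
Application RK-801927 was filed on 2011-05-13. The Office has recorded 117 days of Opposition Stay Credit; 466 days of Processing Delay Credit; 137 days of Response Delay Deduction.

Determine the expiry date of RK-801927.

2029-08-02

Base term: filing date + 17 years → 13 May 2028.
Opposition Stay Credit: +117 days → 7 September 2028.
Processing Delay Credit: +466 days → 17 December 2029.
Response Delay Deduction: −137 days → 2 August 2029.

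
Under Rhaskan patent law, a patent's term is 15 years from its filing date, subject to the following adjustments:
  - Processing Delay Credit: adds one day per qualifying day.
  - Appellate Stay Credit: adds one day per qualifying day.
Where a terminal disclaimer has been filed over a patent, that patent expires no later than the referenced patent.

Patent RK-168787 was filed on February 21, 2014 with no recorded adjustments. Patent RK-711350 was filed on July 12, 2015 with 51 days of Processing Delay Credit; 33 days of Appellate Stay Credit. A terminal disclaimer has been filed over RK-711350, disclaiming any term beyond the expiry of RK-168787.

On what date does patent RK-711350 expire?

Natural term of RK-711350:
  Base: filing + 15 years → 12 July 2030.
  Processing Delay Credit: +51 days → 1 September 2030.
  Appellate Stay Credit: +33 days → 4 October 2030.
Expiry of referenced patent RK-168787:
  Base: filing + 15 years → 21 February 2029.
Terminal disclaimer: RK-711350 expires on the earlier of 4 October 2030 and 21 February 2029.

2029-02-21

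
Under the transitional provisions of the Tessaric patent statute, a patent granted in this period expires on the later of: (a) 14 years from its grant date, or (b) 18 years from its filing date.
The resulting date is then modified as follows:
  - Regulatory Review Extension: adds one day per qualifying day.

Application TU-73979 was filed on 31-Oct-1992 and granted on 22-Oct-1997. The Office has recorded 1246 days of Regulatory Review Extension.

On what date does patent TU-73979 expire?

March 21, 2015

(a) grant + 14 years → 22 October 2011.
(b) filing + 18 years → 31 October 2010.
Later of the two: 22 October 2011.
Regulatory Review Extension: +1246 days → 21 March 2015.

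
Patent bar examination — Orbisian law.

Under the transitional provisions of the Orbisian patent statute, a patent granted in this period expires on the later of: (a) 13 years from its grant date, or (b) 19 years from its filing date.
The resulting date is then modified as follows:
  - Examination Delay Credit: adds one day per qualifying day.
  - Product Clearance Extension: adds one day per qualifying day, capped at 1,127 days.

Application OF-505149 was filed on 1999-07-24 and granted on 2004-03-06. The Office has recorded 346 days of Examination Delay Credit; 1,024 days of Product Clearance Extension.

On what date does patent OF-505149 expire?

(a) grant + 13 years → 6 March 2017.
(b) filing + 19 years → 24 July 2018.
Later of the two: 24 July 2018.
Examination Delay Credit: +346 days → 5 July 2019.
Product Clearance Extension: 1024 days (within the 1127-day cap) → +1024 days → 24 April 2022.

April 24, 2022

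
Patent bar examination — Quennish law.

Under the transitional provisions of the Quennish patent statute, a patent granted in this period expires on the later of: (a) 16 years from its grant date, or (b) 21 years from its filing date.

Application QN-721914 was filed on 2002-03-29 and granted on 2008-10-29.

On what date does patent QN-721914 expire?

(a) grant + 16 years → 29 October 2024.
(b) filing + 21 years → 29 March 2023.
Later of the two: 29 October 2024.

2024-10-29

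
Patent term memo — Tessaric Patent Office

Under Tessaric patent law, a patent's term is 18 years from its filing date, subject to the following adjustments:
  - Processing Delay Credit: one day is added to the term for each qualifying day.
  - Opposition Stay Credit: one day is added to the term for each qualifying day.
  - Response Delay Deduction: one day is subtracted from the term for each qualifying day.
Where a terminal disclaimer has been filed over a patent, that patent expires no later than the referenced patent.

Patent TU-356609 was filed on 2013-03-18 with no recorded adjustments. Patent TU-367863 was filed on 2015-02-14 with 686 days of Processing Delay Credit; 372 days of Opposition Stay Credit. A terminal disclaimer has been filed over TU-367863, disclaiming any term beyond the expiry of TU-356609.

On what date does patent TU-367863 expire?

Natural term of TU-367863:
  Base: filing + 18 years → 14 February 2033.
  Processing Delay Credit: +686 days → 1 January 2035.
  Opposition Stay Credit: +372 days → 8 January 2036.
Expiry of referenced patent TU-356609:
  Base: filing + 18 years → 18 March 2031.
Terminal disclaimer: TU-367863 expires on the earlier of 8 January 2036 and 18 March 2031.

March 18, 2031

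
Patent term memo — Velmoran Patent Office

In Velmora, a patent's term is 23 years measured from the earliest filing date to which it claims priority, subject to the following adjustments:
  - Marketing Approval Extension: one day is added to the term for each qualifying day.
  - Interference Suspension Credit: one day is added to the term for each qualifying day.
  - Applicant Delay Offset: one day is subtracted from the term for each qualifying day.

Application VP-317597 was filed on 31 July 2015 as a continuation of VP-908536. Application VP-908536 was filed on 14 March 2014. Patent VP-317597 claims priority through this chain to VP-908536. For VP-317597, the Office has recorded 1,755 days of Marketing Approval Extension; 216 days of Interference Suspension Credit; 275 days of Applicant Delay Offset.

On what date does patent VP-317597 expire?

2041-11-04

Earliest priority filing: 14 March 2014.
Base term: 14 March 2014 + 23 years → 14 March 2037.
Marketing Approval Extension: +1755 days → 2 January 2042.
Interference Suspension Credit: +216 days → 6 August 2042.
Applicant Delay Offset: −275 days → 4 November 2041.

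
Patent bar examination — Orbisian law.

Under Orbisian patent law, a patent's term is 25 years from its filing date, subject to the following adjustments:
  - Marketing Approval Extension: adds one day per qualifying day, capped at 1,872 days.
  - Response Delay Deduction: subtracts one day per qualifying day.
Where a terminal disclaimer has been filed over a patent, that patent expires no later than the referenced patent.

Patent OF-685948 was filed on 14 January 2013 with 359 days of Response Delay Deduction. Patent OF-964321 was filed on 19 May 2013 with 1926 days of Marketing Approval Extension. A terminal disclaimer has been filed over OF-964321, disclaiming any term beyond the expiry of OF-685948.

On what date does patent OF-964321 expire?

Natural term of OF-964321:
  Base: filing + 25 years → 19 May 2038.
  Marketing Approval Extension: 1926 days claimed exceeds the 1872-day cap, so +1872 days → 4 July 2043.
Expiry of referenced patent OF-685948:
  Base: filing + 25 years → 14 January 2038.
  Response Delay Deduction: −359 days → 20 January 2037.
Terminal disclaimer: OF-964321 expires on the earlier of 4 July 2043 and 20 January 2037.

2037-01-20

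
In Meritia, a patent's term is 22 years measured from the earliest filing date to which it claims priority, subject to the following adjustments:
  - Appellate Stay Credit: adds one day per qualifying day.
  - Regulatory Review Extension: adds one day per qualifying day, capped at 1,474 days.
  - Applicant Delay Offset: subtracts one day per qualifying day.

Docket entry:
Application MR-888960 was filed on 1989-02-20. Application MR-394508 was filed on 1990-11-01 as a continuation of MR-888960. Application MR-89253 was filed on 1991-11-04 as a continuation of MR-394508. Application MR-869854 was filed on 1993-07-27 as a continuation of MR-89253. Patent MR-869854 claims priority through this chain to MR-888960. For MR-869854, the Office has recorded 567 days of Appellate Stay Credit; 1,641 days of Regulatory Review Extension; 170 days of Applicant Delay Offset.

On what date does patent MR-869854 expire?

Earliest priority filing: 20 February 1989.
Base term: 20 February 1989 + 22 years → 20 February 2011.
Appellate Stay Credit: +567 days → 9 September 2012.
Regulatory Review Extension: 1641 days claimed exceeds the 1474-day cap, so +1474 days → 22 September 2016.
Applicant Delay Offset: −170 days → 5 April 2016.

2016-04-05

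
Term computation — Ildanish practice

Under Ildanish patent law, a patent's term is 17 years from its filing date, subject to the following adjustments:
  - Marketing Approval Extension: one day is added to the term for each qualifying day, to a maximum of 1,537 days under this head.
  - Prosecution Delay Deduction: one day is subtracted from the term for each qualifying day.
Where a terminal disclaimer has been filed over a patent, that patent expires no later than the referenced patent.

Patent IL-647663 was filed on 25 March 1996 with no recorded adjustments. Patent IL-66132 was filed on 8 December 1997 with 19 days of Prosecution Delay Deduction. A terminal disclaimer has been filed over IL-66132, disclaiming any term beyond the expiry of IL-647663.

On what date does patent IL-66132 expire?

Natural term of IL-66132:
  Base: filing + 17 years → 8 December 2014.
  Prosecution Delay Deduction: −19 days → 19 November 2014.
Expiry of referenced patent IL-647663:
  Base: filing + 17 years → 25 March 2013.
Terminal disclaimer: IL-66132 expires on the earlier of 19 November 2014 and 25 March 2013.

March 25, 2013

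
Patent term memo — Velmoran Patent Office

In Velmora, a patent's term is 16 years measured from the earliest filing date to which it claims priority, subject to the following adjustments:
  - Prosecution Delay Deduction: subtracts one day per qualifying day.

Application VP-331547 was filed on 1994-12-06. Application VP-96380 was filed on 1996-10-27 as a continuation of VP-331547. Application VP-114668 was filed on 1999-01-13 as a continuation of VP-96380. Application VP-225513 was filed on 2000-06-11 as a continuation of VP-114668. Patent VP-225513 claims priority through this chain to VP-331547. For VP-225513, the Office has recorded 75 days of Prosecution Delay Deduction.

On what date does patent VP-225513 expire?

Earliest priority filing: 6 December 1994.
Base term: 6 December 1994 + 16 years → 6 December 2010.
Prosecution Delay Deduction: −75 days → 22 September 2010.

September 22, 2010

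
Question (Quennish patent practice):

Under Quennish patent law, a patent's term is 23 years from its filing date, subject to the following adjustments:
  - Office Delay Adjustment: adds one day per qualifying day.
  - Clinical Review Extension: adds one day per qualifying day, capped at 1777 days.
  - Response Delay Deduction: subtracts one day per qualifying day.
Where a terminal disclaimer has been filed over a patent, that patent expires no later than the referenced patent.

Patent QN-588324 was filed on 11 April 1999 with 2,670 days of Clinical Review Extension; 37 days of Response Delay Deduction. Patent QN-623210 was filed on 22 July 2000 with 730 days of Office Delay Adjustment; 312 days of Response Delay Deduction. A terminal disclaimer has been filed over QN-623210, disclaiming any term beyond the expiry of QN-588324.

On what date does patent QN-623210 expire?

September 12, 2024

Natural term of QN-623210:
  Base: filing + 23 years → 22 July 2023.
  Office Delay Adjustment: +730 days → 21 July 2025.
  Response Delay Deduction: −312 days → 12 September 2024.
Expiry of referenced patent QN-588324:
  Base: filing + 23 years → 11 April 2022.
  Clinical Review Extension: 2670 days claimed exceeds the 1777-day cap, so +1777 days → 21 February 2027.
  Response Delay Deduction: −37 days → 15 January 2027.
Terminal disclaimer: QN-623210 expires on the earlier of 12 September 2024 and 15 January 2027.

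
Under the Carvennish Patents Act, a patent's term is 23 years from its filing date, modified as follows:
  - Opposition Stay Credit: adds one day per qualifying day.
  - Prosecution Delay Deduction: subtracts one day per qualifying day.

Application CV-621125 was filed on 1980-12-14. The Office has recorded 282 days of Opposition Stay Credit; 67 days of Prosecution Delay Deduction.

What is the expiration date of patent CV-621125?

Base term: filing date + 23 years → 14 December 2003.
Opposition Stay Credit: +282 days → 21 September 2004.
Prosecution Delay Deduction: −67 days → 16 July 2004.

2004-07-16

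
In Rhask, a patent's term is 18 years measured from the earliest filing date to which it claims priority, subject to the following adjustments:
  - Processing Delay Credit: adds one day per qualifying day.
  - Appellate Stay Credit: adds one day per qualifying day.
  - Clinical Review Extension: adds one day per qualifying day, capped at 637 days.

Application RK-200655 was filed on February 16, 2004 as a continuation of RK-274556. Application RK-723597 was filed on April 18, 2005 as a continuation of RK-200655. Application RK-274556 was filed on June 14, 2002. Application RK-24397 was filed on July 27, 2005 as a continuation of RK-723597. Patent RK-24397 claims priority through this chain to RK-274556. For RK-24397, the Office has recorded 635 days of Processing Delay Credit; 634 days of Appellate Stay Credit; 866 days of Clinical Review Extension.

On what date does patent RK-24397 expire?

2025-09-02

Earliest priority filing: 14 June 2002.
Base term: 14 June 2002 + 18 years → 14 June 2020.
Processing Delay Credit: +635 days → 11 March 2022.
Appellate Stay Credit: +634 days → 5 December 2023.
Clinical Review Extension: 866 days claimed exceeds the 637-day cap, so +637 days → 2 September 2025.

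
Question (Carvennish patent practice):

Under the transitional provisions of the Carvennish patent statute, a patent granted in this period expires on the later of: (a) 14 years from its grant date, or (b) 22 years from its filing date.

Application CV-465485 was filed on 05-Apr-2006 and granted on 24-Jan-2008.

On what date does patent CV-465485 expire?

April 5, 2028

(a) grant + 14 years → 24 January 2022.
(b) filing + 22 years → 5 April 2028.
Later of the two: 5 April 2028.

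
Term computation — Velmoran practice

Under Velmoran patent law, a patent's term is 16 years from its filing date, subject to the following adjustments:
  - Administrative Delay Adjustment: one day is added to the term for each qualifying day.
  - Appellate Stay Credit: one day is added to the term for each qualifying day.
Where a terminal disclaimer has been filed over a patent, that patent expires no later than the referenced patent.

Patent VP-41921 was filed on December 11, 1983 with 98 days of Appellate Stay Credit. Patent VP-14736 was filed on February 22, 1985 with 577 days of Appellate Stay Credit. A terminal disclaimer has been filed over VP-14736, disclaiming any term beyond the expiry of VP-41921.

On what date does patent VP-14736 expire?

Natural term of VP-14736:
  Base: filing + 16 years → 22 February 2001.
  Appellate Stay Credit: +577 days → 22 September 2002.
Expiry of referenced patent VP-41921:
  Base: filing + 16 years → 11 December 1999.
  Appellate Stay Credit: +98 days → 18 March 2000.
Terminal disclaimer: VP-14736 expires on the earlier of 22 September 2002 and 18 March 2000.

March 18, 2000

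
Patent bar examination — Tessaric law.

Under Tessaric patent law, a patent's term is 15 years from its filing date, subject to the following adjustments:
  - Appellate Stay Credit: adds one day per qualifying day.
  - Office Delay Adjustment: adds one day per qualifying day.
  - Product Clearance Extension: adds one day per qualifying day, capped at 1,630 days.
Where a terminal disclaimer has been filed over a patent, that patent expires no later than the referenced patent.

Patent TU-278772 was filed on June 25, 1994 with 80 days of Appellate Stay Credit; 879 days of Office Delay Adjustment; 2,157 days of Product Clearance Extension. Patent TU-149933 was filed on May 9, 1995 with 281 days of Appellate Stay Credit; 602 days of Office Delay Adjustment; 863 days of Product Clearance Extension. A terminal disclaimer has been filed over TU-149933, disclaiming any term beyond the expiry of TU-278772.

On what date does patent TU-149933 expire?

February 18, 2015

Natural term of TU-149933:
  Base: filing + 15 years → 9 May 2010.
  Appellate Stay Credit: +281 days → 14 February 2011.
  Office Delay Adjustment: +602 days → 8 October 2012.
  Product Clearance Extension: 863 days (within the 1630-day cap) → +863 days → 18 February 2015.
Expiry of referenced patent TU-278772:
  Base: filing + 15 years → 25 June 2009.
  Appellate Stay Credit: +80 days → 13 September 2009.
  Office Delay Adjustment: +879 days → 9 February 2012.
  Product Clearance Extension: 2157 days claimed exceeds the 1630-day cap, so +1630 days → 27 July 2016.
Terminal disclaimer: TU-149933 expires on the earlier of 18 February 2015 and 27 July 2016.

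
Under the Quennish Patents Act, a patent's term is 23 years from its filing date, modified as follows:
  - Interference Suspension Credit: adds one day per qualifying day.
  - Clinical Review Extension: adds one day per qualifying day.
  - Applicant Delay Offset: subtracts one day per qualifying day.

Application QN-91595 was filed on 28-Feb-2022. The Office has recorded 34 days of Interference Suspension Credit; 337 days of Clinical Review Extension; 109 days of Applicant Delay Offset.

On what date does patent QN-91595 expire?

Base term: filing date + 23 years → 28 February 2045.
Interference Suspension Credit: +34 days → 3 April 2045.
Clinical Review Extension: +337 days → 6 March 2046.
Applicant Delay Offset: −109 days → 17 November 2045.

November 17, 2045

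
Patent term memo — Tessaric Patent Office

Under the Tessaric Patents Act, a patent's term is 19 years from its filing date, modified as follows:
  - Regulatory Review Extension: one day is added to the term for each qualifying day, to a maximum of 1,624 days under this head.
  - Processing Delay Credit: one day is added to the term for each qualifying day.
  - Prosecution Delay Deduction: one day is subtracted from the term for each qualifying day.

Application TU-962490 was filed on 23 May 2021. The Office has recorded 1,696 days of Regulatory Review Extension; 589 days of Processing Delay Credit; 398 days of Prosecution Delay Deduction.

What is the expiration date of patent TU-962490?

May 12, 2045

Base term: filing date + 19 years → 23 May 2040.
Regulatory Review Extension: 1696 days claimed exceeds the 1624-day cap, so +1624 days → 2 November 2044.
Processing Delay Credit: +589 days → 14 June 2046.
Prosecution Delay Deduction: −398 days → 12 May 2045.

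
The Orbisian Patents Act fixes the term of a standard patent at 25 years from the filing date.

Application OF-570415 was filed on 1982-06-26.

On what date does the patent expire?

June 26, 2007

Filing date + 25 years → 26 June 2007.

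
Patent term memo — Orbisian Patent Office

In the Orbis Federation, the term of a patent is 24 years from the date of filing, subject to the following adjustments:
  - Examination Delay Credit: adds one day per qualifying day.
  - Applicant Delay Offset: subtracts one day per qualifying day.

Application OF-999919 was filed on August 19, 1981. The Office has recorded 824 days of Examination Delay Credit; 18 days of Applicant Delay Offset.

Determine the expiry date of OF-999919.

Base term: filing date + 24 years → 19 August 2005.
Examination Delay Credit: +824 days → 21 November 2007.
Applicant Delay Offset: −18 days → 3 November 2007.

November 3, 2007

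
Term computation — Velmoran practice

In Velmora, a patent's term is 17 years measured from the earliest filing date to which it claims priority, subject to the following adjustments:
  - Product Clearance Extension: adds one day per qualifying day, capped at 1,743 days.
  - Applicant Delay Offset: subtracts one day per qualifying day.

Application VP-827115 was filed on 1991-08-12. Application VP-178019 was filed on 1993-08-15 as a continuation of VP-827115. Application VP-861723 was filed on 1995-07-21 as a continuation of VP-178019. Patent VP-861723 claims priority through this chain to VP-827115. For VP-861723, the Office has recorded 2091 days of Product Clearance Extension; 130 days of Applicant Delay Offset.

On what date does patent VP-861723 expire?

January 11, 2013

Earliest priority filing: 12 August 1991.
Base term: 12 August 1991 + 17 years → 12 August 2008.
Product Clearance Extension: 2091 days claimed exceeds the 1743-day cap, so +1743 days → 21 May 2013.
Applicant Delay Offset: −130 days → 11 January 2013.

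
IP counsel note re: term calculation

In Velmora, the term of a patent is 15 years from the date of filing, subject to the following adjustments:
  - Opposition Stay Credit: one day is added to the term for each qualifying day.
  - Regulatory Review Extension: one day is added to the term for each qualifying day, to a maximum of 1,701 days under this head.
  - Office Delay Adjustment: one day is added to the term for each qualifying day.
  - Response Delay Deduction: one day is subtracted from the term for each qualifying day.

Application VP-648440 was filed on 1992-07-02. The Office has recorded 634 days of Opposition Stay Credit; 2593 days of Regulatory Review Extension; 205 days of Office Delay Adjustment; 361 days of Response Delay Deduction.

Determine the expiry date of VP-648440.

Base term: filing date + 15 years → 2 July 2007.
Opposition Stay Credit: +634 days → 27 March 2009.
Regulatory Review Extension: 2593 days claimed exceeds the 1701-day cap, so +1701 days → 22 November 2013.
Office Delay Adjustment: +205 days → 15 June 2014.
Response Delay Deduction: −361 days → 19 June 2013.

June 19, 2013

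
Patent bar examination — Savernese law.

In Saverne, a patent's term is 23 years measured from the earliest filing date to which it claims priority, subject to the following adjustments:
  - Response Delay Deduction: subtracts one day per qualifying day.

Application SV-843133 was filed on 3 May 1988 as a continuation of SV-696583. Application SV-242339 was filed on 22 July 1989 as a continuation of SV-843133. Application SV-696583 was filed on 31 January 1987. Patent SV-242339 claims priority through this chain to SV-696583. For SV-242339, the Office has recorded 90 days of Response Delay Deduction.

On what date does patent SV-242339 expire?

2009-11-02

Earliest priority filing: 31 January 1987.
Base term: 31 January 1987 + 23 years → 31 January 2010.
Response Delay Deduction: −90 days → 2 November 2009.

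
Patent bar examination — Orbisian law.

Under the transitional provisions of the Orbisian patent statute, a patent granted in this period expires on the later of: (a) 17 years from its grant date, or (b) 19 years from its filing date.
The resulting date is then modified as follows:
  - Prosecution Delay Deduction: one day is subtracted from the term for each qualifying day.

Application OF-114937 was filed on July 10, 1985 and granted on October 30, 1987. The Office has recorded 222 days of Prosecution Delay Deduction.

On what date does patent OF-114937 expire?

2004-03-22

(a) grant + 17 years → 30 October 2004.
(b) filing + 19 years → 10 July 2004.
Later of the two: 30 October 2004.
Prosecution Delay Deduction: −222 days → 22 March 2004.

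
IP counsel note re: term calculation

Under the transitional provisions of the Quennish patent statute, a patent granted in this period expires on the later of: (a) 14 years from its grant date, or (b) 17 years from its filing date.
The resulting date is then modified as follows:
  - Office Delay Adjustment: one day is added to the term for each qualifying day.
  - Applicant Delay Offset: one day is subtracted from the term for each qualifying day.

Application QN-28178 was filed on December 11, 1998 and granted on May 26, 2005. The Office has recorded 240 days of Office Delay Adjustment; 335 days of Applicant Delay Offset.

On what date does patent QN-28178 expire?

(a) grant + 14 years → 26 May 2019.
(b) filing + 17 years → 11 December 2015.
Later of the two: 26 May 2019.
Office Delay Adjustment: +240 days → 21 January 2020.
Applicant Delay Offset: −335 days → 20 February 2019.

February 20, 2019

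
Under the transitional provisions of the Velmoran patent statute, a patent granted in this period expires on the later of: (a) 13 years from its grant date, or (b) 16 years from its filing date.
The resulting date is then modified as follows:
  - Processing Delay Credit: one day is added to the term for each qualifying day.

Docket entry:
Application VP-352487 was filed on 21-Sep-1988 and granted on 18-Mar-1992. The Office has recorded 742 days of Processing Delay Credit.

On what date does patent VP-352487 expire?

(a) grant + 13 years → 18 March 2005.
(b) filing + 16 years → 21 September 2004.
Later of the two: 18 March 2005.
Processing Delay Credit: +742 days → 30 March 2007.

2007-03-30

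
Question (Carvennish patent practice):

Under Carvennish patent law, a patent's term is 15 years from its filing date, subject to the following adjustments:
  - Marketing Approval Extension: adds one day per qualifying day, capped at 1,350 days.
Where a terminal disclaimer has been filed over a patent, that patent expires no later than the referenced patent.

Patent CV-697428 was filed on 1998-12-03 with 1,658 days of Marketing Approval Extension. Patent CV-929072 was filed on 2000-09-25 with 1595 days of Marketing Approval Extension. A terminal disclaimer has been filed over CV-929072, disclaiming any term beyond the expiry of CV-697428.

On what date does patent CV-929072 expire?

2017-08-14

Natural term of CV-929072:
  Base: filing + 15 years → 25 September 2015.
  Marketing Approval Extension: 1595 days claimed exceeds the 1350-day cap, so +1350 days → 6 June 2019.
Expiry of referenced patent CV-697428:
  Base: filing + 15 years → 3 December 2013.
  Marketing Approval Extension: 1658 days claimed exceeds the 1350-day cap, so +1350 days → 14 August 2017.
Terminal disclaimer: CV-929072 expires on the earlier of 6 June 2019 and 14 August 2017.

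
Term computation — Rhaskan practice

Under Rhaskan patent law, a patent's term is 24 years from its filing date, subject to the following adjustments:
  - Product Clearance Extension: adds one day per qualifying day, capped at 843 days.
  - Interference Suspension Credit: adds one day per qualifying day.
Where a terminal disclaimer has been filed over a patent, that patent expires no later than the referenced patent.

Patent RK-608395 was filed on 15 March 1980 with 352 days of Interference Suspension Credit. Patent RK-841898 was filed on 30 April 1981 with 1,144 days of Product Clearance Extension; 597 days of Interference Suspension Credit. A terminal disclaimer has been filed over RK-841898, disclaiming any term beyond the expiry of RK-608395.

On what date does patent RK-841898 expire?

Natural term of RK-841898:
  Base: filing + 24 years → 30 April 2005.
  Product Clearance Extension: 1144 days claimed exceeds the 843-day cap, so +843 days → 21 August 2007.
  Interference Suspension Credit: +597 days → 9 April 2009.
Expiry of referenced patent RK-608395:
  Base: filing + 24 years → 15 March 2004.
  Interference Suspension Credit: +352 days → 2 March 2005.
Terminal disclaimer: RK-841898 expires on the earlier of 9 April 2009 and 2 March 2005.

March 2, 2005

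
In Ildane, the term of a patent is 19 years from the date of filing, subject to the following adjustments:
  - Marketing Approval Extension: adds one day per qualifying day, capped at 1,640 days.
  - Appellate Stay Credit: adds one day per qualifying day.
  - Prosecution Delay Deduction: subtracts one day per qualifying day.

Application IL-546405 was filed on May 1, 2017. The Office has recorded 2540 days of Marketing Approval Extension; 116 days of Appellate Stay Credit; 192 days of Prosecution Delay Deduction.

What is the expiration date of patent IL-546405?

August 12, 2040

Base term: filing date + 19 years → 1 May 2036.
Marketing Approval Extension: 2540 days claimed exceeds the 1640-day cap, so +1640 days → 27 October 2040.
Appellate Stay Credit: +116 days → 20 February 2041.
Prosecution Delay Deduction: −192 days → 12 August 2040.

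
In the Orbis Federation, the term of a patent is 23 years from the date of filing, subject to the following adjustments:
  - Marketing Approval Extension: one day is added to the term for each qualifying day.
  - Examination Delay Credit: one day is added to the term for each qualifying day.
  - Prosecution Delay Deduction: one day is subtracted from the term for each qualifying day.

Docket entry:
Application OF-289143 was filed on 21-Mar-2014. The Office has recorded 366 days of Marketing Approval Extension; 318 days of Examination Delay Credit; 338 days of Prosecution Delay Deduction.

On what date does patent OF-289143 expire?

March 2, 2038

Base term: filing date + 23 years → 21 March 2037.
Marketing Approval Extension: +366 days → 22 March 2038.
Examination Delay Credit: +318 days → 3 February 2039.
Prosecution Delay Deduction: −338 days → 2 March 2038.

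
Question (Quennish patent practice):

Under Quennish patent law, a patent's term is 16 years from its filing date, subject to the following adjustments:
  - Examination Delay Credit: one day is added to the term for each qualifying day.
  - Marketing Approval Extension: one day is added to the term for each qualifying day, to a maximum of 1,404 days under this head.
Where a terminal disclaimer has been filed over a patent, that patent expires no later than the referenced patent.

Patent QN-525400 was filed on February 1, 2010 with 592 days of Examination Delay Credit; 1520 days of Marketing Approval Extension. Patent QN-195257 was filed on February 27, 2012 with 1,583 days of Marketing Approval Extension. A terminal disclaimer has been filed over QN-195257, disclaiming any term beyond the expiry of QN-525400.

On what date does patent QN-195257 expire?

Natural term of QN-195257:
  Base: filing + 16 years → 27 February 2028.
  Marketing Approval Extension: 1583 days claimed exceeds the 1404-day cap, so +1404 days → 1 January 2032.
Expiry of referenced patent QN-525400:
  Base: filing + 16 years → 1 February 2026.
  Examination Delay Credit: +592 days → 16 September 2027.
  Marketing Approval Extension: 1520 days claimed exceeds the 1404-day cap, so +1404 days → 21 July 2031.
Terminal disclaimer: QN-195257 expires on the earlier of 1 January 2032 and 21 July 2031.

July 21, 2031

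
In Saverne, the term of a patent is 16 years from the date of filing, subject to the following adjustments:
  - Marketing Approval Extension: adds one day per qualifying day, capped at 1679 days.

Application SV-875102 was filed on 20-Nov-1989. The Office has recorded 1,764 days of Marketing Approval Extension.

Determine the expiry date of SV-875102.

Base term: filing date + 16 years → 20 November 2005.
Marketing Approval Extension: 1764 days claimed exceeds the 1679-day cap, so +1679 days → 26 June 2010.

June 26, 2010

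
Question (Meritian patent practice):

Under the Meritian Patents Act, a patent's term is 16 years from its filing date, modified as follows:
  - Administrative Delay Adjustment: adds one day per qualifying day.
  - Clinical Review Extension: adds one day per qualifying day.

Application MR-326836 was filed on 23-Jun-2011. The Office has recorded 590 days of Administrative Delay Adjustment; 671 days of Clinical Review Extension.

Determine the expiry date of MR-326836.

Base term: filing date + 16 years → 23 June 2027.
Administrative Delay Adjustment: +590 days → 2 February 2029.
Clinical Review Extension: +671 days → 5 December 2030.

December 5, 2030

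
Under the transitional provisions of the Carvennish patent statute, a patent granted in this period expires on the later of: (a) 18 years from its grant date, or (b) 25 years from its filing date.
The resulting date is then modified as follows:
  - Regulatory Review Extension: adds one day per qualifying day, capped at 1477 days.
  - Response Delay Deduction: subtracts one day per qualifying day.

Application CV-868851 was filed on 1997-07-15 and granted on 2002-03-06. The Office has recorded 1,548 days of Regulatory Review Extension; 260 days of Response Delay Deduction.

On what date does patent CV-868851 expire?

(a) grant + 18 years → 6 March 2020.
(b) filing + 25 years → 15 July 2022.
Later of the two: 15 July 2022.
Regulatory Review Extension: 1548 days claimed exceeds the 1477-day cap, so +1477 days → 31 July 2026.
Response Delay Deduction: −260 days → 13 November 2025.

November 13, 2025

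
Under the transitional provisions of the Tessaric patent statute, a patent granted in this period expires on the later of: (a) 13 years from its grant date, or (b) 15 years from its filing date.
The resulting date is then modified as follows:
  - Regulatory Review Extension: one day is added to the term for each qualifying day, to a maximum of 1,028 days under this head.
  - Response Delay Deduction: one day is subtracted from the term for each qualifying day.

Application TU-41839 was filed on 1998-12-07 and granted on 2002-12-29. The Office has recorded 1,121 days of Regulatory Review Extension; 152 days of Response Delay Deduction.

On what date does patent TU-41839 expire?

May 23, 2018

(a) grant + 13 years → 29 December 2015.
(b) filing + 15 years → 7 December 2013.
Later of the two: 29 December 2015.
Regulatory Review Extension: 1121 days claimed exceeds the 1028-day cap, so +1028 days → 22 October 2018.
Response Delay Deduction: −152 days → 23 May 2018.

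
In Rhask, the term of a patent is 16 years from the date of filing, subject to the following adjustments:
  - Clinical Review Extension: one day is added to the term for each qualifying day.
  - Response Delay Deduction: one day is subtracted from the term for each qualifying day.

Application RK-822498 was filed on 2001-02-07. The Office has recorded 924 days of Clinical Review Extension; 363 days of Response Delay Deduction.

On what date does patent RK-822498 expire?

Base term: filing date + 16 years → 7 February 2017.
Clinical Review Extension: +924 days → 20 August 2019.
Response Delay Deduction: −363 days → 22 August 2018.

August 22, 2018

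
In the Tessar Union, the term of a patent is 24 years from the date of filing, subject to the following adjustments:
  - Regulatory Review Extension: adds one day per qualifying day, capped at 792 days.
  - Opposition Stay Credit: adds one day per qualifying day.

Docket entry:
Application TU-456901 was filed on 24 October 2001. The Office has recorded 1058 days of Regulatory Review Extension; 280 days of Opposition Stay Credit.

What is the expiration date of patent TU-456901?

Base term: filing date + 24 years → 24 October 2025.
Regulatory Review Extension: 1058 days claimed exceeds the 792-day cap, so +792 days → 25 December 2027.
Opposition Stay Credit: +280 days → 30 September 2028.

September 30, 2028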